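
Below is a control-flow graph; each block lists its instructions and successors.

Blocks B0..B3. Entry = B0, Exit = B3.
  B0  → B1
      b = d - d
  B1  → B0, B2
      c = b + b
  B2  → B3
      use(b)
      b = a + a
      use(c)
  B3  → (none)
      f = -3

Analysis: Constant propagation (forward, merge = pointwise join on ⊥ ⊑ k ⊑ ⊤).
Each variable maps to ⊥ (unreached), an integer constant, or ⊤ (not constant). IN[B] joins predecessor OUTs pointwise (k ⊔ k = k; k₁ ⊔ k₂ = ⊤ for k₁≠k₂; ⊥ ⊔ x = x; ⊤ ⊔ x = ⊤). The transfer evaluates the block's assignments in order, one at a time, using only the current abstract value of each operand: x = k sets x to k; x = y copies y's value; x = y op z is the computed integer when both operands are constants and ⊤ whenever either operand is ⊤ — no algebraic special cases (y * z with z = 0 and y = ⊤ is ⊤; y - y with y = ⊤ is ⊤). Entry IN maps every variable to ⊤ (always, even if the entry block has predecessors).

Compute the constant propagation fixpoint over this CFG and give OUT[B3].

Converged values:
  B0:  IN=(all ⊤)  OUT=(all ⊤)
  B1:  IN=(all ⊤)  OUT=(all ⊤)
  B2:  IN=(all ⊤)  OUT=(all ⊤)
  B3:  IN=(all ⊤)  OUT={f:-3; rest ⊤}

Merge at B3: IN[B3] = OUT[B2] = {a: ⊤, b: ⊤, c: ⊤, d: ⊤, e: ⊤, f: ⊤}
Applying B3's transfer function to that IN value gives OUT[B3] (row B3 above).

Answer: {a: ⊤, b: ⊤, c: ⊤, d: ⊤, e: ⊤, f: -3}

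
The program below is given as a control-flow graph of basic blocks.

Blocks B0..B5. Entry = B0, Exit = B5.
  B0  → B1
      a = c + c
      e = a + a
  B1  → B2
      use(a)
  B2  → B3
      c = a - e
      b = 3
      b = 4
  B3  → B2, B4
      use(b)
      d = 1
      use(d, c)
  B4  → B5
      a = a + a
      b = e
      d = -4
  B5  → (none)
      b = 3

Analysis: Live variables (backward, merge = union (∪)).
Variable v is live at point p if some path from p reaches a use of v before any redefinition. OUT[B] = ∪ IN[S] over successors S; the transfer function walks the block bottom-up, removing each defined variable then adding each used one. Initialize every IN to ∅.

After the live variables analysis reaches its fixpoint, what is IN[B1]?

Per-block solution:
  B0:  IN={c}  OUT={a, e}
  B1:  IN={a, e}  OUT={a, e}
  B2:  IN={a, e}  OUT={a, b, c, e}
  B3:  IN={a, b, c, e}  OUT={a, e}
  B4:  IN={a, e}  OUT={}
  B5:  IN={}  OUT={}

Merge at B1: OUT[B1] = IN[B2] = {a, e}
Applying B1's transfer function to that OUT value gives IN[B1] (row B1 above).

Answer: {a, e}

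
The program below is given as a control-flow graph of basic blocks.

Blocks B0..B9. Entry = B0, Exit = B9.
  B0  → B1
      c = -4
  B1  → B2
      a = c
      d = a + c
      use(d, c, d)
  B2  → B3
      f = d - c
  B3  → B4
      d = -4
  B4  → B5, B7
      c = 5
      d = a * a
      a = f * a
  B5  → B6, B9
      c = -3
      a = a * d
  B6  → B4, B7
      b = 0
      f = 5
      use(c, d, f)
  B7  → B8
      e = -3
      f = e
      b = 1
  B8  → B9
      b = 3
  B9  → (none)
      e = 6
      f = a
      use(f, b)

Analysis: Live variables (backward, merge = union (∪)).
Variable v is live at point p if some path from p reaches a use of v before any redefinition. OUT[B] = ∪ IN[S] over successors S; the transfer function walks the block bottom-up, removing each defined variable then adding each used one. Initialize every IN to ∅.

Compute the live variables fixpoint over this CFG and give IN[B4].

Converged values:
  B0: | IN={b} | OUT={b, c}
  B1: | IN={b, c} | OUT={a, b, c, d}
  B2: | IN={a, b, c, d} | OUT={a, b, f}
  B3: | IN={a, b, f} | OUT={a, b, f}
  B4: | IN={a, b, f} | OUT={a, b, d}
  B5: | IN={a, b, d} | OUT={a, b, c, d}
  B6: | IN={a, c, d} | OUT={a, b, f}
  B7: | IN={a} | OUT={a}
  B8: | IN={a} | OUT={a, b}
  B9: | IN={a, b} | OUT={}

Merge at B4: OUT[B4] = IN[B5] ⊔ IN[B7] = {a, b, d}
Applying B4's transfer function to that OUT value gives IN[B4] (row B4 above).

Answer: {a, b, f}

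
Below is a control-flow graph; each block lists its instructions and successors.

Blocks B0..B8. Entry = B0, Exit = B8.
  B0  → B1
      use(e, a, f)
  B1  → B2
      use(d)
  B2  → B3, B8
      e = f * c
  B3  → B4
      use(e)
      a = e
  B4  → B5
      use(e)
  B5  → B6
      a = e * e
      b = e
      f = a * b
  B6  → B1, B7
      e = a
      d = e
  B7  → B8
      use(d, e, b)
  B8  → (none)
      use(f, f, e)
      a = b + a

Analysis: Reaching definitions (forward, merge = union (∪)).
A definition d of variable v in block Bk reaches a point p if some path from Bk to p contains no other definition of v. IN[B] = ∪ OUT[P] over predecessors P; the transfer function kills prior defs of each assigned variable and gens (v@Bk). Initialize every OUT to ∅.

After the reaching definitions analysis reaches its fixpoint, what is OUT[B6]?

Answer: {a@B5, b@B5, d@B6, e@B6, f@B5}

Trace:
Fixpoint table:
  B0:  IN={}  OUT={}
  B1:  IN={a@B5, b@B5, d@B6, e@B6, f@B5}  OUT={a@B5, b@B5, d@B6, e@B6, f@B5}
  B2:  IN={a@B5, b@B5, d@B6, e@B6, f@B5}  OUT={a@B5, b@B5, d@B6, e@B2, f@B5}
  B3:  IN={a@B5, b@B5, d@B6, e@B2, f@B5}  OUT={a@B3, b@B5, d@B6, e@B2, f@B5}
  B4:  IN={a@B3, b@B5, d@B6, e@B2, f@B5}  OUT={a@B3, b@B5, d@B6, e@B2, f@B5}
  B5:  IN={a@B3, b@B5, d@B6, e@B2, f@B5}  OUT={a@B5, b@B5, d@B6, e@B2, f@B5}
  B6:  IN={a@B5, b@B5, d@B6, e@B2, f@B5}  OUT={a@B5, b@B5, d@B6, e@B6, f@B5}
  B7:  IN={a@B5, b@B5, d@B6, e@B6, f@B5}  OUT={a@B5, b@B5, d@B6, e@B6, f@B5}
  B8:  IN={a@B5, b@B5, d@B6, e@B2, e@B6, f@B5}  OUT={a@B8, b@B5, d@B6, e@B2, e@B6, f@B5}

Merge at B6: IN[B6] = OUT[B5] = {a@B5, b@B5, d@B6, e@B2, f@B5}
Applying B6's transfer function to that IN value gives OUT[B6] (row B6 above).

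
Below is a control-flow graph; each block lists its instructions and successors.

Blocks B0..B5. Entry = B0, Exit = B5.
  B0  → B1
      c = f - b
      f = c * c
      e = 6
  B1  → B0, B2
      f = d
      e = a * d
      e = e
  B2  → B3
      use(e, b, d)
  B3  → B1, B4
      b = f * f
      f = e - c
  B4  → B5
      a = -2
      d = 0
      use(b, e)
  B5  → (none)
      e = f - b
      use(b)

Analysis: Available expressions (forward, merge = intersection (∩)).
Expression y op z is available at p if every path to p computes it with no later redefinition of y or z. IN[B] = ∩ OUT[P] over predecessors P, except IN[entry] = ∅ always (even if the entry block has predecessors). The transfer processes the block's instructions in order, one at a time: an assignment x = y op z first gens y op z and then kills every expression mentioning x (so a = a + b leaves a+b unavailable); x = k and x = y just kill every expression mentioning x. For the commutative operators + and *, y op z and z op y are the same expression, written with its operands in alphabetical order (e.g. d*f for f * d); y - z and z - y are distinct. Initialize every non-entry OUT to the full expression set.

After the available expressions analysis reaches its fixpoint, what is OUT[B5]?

Answer: {c*c, f-b}

Trace:
Fixpoint table:
  B0:   IN={}   OUT={c*c}
  B1:   IN={c*c}   OUT={a*d, c*c}
  B2:   IN={a*d, c*c}   OUT={a*d, c*c}
  B3:   IN={a*d, c*c}   OUT={a*d, c*c, e-c}
  B4:   IN={a*d, c*c, e-c}   OUT={c*c, e-c}
  B5:   IN={c*c, e-c}   OUT={c*c, f-b}

Merge at B5: IN[B5] = OUT[B4] = {c*c, e-c}
Applying B5's transfer function to that IN value gives OUT[B5] (row B5 above).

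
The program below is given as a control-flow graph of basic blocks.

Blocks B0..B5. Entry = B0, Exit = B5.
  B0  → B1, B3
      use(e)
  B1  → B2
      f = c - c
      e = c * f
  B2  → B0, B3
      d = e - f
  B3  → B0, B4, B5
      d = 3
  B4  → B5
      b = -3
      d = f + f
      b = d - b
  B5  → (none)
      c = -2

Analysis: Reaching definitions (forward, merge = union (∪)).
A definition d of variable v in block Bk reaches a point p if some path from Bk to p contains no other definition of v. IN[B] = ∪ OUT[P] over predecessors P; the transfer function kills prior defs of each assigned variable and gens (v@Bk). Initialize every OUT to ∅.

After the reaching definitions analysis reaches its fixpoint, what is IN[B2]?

Answer: {d@B2, d@B3, e@B1, f@B1}

Derivation:
Per-block solution:
  B0:   IN={d@B2, d@B3, e@B1, f@B1}   OUT={d@B2, d@B3, e@B1, f@B1}
  B1:   IN={d@B2, d@B3, e@B1, f@B1}   OUT={d@B2, d@B3, e@B1, f@B1}
  B2:   IN={d@B2, d@B3, e@B1, f@B1}   OUT={d@B2, e@B1, f@B1}
  B3:   IN={d@B2, d@B3, e@B1, f@B1}   OUT={d@B3, e@B1, f@B1}
  B4:   IN={d@B3, e@B1, f@B1}   OUT={b@B4, d@B4, e@B1, f@B1}
  B5:   IN={b@B4, d@B3, d@B4, e@B1, f@B1}   OUT={b@B4, c@B5, d@B3, d@B4, e@B1, f@B1}

Merge at B2: IN[B2] = OUT[B1] = {d@B2, d@B3, e@B1, f@B1}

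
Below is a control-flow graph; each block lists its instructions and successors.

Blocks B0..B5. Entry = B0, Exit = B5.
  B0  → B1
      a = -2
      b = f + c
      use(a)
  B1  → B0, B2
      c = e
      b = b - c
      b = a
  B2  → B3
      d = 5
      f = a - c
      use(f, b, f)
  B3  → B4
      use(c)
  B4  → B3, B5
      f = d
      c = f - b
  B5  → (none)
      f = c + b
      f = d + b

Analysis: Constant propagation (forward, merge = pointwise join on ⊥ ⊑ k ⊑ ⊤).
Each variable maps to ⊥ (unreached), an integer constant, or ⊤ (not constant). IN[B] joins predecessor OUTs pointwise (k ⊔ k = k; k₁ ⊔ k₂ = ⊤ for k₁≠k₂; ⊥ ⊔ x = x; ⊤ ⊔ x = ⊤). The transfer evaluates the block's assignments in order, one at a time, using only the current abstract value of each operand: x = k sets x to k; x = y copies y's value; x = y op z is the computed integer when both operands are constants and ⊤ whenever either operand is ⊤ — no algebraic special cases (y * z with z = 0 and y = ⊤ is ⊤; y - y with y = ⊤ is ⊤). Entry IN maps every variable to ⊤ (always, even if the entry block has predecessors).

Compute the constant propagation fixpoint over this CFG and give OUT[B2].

Answer: {a: -2, b: -2, c: ⊤, d: 5, e: ⊤, f: ⊤}

Derivation:
Converged values:
  B0: | IN=(all ⊤) | OUT={a:-2; rest ⊤}
  B1: | IN={a:-2; rest ⊤} | OUT={a:-2, b:-2; rest ⊤}
  B2: | IN={a:-2, b:-2; rest ⊤} | OUT={a:-2, b:-2, d:5; rest ⊤}
  B3: | IN={a:-2, b:-2, d:5; rest ⊤} | OUT={a:-2, b:-2, d:5; rest ⊤}
  B4: | IN={a:-2, b:-2, d:5; rest ⊤} | OUT={a:-2, b:-2, c:7, d:5, f:5; rest ⊤}
  B5: | IN={a:-2, b:-2, c:7, d:5, f:5; rest ⊤} | OUT={a:-2, b:-2, c:7, d:5, f:3; rest ⊤}

Merge at B2: IN[B2] = OUT[B1] = {a: -2, b: -2, c: ⊤, d: ⊤, e: ⊤, f: ⊤}
Applying B2's transfer function to that IN value gives OUT[B2] (row B2 above).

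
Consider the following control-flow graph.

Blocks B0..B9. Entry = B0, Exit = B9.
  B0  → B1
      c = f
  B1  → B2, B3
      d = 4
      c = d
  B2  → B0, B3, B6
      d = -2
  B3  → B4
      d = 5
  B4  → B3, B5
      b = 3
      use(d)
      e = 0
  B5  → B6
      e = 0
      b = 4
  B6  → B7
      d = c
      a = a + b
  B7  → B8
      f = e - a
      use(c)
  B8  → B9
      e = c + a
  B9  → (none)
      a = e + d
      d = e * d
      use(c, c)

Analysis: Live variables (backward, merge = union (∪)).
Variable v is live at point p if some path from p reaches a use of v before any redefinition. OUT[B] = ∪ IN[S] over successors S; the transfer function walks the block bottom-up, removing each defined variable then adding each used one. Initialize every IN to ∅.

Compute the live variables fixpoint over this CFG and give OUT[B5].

Per-block solution:
  B0:  IN={a, b, e, f}  OUT={a, b, e, f}
  B1:  IN={a, b, e, f}  OUT={a, b, c, e, f}
  B2:  IN={a, b, c, e, f}  OUT={a, b, c, e, f}
  B3:  IN={a, c}  OUT={a, c, d}
  B4:  IN={a, c, d}  OUT={a, c}
  B5:  IN={a, c}  OUT={a, b, c, e}
  B6:  IN={a, b, c, e}  OUT={a, c, d, e}
  B7:  IN={a, c, d, e}  OUT={a, c, d}
  B8:  IN={a, c, d}  OUT={c, d, e}
  B9:  IN={c, d, e}  OUT={}

Merge at B5: OUT[B5] = IN[B6] = {a, b, c, e}

Answer: {a, b, c, e}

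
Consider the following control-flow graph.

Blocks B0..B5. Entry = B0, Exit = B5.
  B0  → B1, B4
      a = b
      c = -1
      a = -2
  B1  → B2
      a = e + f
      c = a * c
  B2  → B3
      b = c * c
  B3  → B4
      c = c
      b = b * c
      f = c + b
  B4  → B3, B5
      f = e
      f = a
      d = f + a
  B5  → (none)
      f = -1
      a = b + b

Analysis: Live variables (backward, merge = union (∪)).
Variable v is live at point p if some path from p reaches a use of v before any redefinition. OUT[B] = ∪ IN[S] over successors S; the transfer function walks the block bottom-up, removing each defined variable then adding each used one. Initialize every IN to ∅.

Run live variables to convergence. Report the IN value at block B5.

Answer: {b}

Working:
Per-block solution:
  B0:   IN={b, e, f}   OUT={a, b, c, e, f}
  B1:   IN={c, e, f}   OUT={a, c, e}
  B2:   IN={a, c, e}   OUT={a, b, c, e}
  B3:   IN={a, b, c, e}   OUT={a, b, c, e}
  B4:   IN={a, b, c, e}   OUT={a, b, c, e}
  B5:   IN={b}   OUT={}

B5 is the boundary node: OUT[B5] = {}
Applying B5's transfer function to that OUT value gives IN[B5] (row B5 above).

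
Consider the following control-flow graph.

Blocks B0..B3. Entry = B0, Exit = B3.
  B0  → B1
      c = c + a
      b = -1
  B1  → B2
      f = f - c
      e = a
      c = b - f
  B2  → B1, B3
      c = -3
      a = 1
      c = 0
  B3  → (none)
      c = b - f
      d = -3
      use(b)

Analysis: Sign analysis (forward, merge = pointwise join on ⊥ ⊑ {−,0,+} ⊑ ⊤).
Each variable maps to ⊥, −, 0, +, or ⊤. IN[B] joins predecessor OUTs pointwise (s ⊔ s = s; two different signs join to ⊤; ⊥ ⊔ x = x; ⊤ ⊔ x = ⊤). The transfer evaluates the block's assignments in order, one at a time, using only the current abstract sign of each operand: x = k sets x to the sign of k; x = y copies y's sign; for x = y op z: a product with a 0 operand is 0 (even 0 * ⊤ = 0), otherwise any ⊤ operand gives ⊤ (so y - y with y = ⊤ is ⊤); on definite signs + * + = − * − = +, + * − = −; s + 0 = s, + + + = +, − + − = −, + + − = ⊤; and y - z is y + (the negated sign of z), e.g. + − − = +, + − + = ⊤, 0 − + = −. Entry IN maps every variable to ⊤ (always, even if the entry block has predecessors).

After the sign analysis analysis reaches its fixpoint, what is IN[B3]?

Per-block solution:
  B0: | IN=(all ⊤) | OUT={b:-; rest ⊤}
  B1: | IN={b:-; rest ⊤} | OUT={b:-; rest ⊤}
  B2: | IN={b:-; rest ⊤} | OUT={a:+, b:-, c:0; rest ⊤}
  B3: | IN={a:+, b:-, c:0; rest ⊤} | OUT={a:+, b:-, d:-; rest ⊤}

Merge at B3: IN[B3] = OUT[B2] = {a: +, b: -, c: 0, d: ⊤, e: ⊤, f: ⊤}

Answer: {a: +, b: -, c: 0, d: ⊤, e: ⊤, f: ⊤}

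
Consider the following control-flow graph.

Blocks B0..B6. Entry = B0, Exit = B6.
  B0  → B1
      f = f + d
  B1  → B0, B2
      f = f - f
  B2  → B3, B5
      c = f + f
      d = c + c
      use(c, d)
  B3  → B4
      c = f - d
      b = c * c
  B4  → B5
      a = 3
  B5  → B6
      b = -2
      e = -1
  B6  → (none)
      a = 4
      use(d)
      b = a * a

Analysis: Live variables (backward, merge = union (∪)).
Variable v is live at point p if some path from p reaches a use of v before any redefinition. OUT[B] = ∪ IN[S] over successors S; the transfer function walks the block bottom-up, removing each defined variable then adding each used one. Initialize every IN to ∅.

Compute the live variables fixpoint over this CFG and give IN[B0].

Converged values:
  B0:  IN={d, f}  OUT={d, f}
  B1:  IN={d, f}  OUT={d, f}
  B2:  IN={f}  OUT={d, f}
  B3:  IN={d, f}  OUT={d}
  B4:  IN={d}  OUT={d}
  B5:  IN={d}  OUT={d}
  B6:  IN={d}  OUT={}

Merge at B0: OUT[B0] = IN[B1] = {d, f}
Applying B0's transfer function to that OUT value gives IN[B0] (row B0 above).

Answer: {d, f}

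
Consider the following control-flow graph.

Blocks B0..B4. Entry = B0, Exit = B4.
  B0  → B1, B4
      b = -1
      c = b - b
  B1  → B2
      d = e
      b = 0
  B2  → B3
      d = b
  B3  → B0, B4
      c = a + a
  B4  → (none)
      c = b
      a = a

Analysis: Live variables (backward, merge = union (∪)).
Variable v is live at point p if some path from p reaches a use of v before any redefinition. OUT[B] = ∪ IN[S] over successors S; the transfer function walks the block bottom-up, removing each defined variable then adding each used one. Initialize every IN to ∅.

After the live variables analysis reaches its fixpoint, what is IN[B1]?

Answer: {a, e}

Trace:
Per-block solution:
  B0:  IN={a, e}  OUT={a, b, e}
  B1:  IN={a, e}  OUT={a, b, e}
  B2:  IN={a, b, e}  OUT={a, b, e}
  B3:  IN={a, b, e}  OUT={a, b, e}
  B4:  IN={a, b}  OUT={}

Merge at B1: OUT[B1] = IN[B2] = {a, b, e}
Applying B1's transfer function to that OUT value gives IN[B1] (row B1 above).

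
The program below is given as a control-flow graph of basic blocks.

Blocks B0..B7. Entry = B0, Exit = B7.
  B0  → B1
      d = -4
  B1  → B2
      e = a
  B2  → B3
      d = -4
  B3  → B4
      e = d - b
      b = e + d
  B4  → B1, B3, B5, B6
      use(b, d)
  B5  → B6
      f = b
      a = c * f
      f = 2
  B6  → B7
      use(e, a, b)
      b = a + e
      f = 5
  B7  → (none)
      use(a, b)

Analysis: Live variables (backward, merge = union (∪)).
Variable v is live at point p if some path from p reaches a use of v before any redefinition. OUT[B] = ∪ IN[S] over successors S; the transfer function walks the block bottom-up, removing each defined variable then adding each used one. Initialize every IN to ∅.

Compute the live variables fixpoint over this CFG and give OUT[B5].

Answer: {a, b, e}

Trace:
Per-block solution:
  B0:   IN={a, b, c}   OUT={a, b, c}
  B1:   IN={a, b, c}   OUT={a, b, c}
  B2:   IN={a, b, c}   OUT={a, b, c, d}
  B3:   IN={a, b, c, d}   OUT={a, b, c, d, e}
  B4:   IN={a, b, c, d, e}   OUT={a, b, c, d, e}
  B5:   IN={b, c, e}   OUT={a, b, e}
  B6:   IN={a, b, e}   OUT={a, b}
  B7:   IN={a, b}   OUT={}

Merge at B5: OUT[B5] = IN[B6] = {a, b, e}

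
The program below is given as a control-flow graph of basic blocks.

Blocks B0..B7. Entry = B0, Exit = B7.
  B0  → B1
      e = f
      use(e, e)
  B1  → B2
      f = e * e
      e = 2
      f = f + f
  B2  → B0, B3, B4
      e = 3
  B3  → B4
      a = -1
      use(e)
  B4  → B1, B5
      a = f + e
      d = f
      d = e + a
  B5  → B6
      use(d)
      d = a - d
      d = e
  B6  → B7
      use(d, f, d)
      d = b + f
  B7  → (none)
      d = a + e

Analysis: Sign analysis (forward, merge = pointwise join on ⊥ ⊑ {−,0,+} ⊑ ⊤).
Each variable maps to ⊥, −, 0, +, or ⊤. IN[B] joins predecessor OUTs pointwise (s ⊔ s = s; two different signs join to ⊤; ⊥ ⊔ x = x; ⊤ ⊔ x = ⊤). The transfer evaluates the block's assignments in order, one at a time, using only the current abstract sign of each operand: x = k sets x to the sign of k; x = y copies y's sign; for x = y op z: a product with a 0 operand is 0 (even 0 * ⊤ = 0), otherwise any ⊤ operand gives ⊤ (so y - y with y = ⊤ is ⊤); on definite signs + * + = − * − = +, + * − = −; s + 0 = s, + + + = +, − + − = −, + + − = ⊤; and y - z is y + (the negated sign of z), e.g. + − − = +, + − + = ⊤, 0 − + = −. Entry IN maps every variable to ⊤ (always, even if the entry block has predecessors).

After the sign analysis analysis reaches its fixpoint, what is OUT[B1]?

Converged values:
  B0: | IN=(all ⊤) | OUT=(all ⊤)
  B1: | IN=(all ⊤) | OUT={e:+; rest ⊤}
  B2: | IN={e:+; rest ⊤} | OUT={e:+; rest ⊤}
  B3: | IN={e:+; rest ⊤} | OUT={a:-, e:+; rest ⊤}
  B4: | IN={e:+; rest ⊤} | OUT={e:+; rest ⊤}
  B5: | IN={e:+; rest ⊤} | OUT={d:+, e:+; rest ⊤}
  B6: | IN={d:+, e:+; rest ⊤} | OUT={e:+; rest ⊤}
  B7: | IN={e:+; rest ⊤} | OUT={e:+; rest ⊤}

Merge at B1: IN[B1] = OUT[B0] ⊔ OUT[B4] = {a: ⊤, b: ⊤, c: ⊤, d: ⊤, e: ⊤, f: ⊤}
Applying B1's transfer function to that IN value gives OUT[B1] (row B1 above).

Answer: {a: ⊤, b: ⊤, c: ⊤, d: ⊤, e: +, f: ⊤}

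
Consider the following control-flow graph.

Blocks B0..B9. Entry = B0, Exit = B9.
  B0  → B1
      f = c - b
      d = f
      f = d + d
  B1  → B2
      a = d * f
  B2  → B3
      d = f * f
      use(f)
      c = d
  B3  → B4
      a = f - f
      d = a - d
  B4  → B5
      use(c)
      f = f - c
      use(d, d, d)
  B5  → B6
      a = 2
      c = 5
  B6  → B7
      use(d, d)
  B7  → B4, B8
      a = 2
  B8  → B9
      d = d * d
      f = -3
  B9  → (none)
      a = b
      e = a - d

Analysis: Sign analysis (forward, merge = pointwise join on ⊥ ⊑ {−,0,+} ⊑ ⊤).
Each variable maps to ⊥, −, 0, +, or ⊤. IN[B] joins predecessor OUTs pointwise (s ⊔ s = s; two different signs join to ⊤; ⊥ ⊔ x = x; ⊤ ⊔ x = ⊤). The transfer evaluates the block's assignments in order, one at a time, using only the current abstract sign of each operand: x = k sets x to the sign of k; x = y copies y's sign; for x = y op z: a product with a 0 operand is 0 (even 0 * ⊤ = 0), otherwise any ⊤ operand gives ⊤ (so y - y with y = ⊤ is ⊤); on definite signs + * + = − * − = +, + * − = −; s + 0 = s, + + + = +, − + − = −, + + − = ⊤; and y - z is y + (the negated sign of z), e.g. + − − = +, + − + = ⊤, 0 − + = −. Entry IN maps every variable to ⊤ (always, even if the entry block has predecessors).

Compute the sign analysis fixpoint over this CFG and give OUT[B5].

Converged values:
  B0: | IN=(all ⊤) | OUT=(all ⊤)
  B1: | IN=(all ⊤) | OUT=(all ⊤)
  B2: | IN=(all ⊤) | OUT=(all ⊤)
  B3: | IN=(all ⊤) | OUT=(all ⊤)
  B4: | IN=(all ⊤) | OUT=(all ⊤)
  B5: | IN=(all ⊤) | OUT={a:+, c:+; rest ⊤}
  B6: | IN={a:+, c:+; rest ⊤} | OUT={a:+, c:+; rest ⊤}
  B7: | IN={a:+, c:+; rest ⊤} | OUT={a:+, c:+; rest ⊤}
  B8: | IN={a:+, c:+; rest ⊤} | OUT={a:+, c:+, f:-; rest ⊤}
  B9: | IN={a:+, c:+, f:-; rest ⊤} | OUT={c:+, f:-; rest ⊤}

Merge at B5: IN[B5] = OUT[B4] = {a: ⊤, b: ⊤, c: ⊤, d: ⊤, e: ⊤, f: ⊤}
Applying B5's transfer function to that IN value gives OUT[B5] (row B5 above).

Answer: {a: +, b: ⊤, c: +, d: ⊤, e: ⊤, f: ⊤}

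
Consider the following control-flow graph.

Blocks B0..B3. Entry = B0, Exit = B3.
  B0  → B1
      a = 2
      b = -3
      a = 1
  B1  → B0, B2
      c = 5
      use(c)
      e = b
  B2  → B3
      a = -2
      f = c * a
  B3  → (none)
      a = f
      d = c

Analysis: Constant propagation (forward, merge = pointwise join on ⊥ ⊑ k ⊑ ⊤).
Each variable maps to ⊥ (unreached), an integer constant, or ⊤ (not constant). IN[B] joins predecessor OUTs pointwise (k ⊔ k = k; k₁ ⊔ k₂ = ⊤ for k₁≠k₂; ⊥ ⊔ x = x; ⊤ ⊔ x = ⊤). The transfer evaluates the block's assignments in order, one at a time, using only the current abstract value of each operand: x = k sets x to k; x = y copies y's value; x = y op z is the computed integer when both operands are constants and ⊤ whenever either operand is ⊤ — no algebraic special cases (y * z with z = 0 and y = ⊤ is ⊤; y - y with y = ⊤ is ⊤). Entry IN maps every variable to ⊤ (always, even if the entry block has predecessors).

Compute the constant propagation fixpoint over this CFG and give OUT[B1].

Per-block solution:
  B0: | IN=(all ⊤) | OUT={a:1, b:-3; rest ⊤}
  B1: | IN={a:1, b:-3; rest ⊤} | OUT={a:1, b:-3, c:5, e:-3; rest ⊤}
  B2: | IN={a:1, b:-3, c:5, e:-3; rest ⊤} | OUT={a:-2, b:-3, c:5, e:-3, f:-10; rest ⊤}
  B3: | IN={a:-2, b:-3, c:5, e:-3, f:-10; rest ⊤} | OUT={a:-10, b:-3, c:5, d:5, e:-3, f:-10; rest ⊤}

Merge at B1: IN[B1] = OUT[B0] = {a: 1, b: -3, c: ⊤, d: ⊤, e: ⊤, f: ⊤}
Applying B1's transfer function to that IN value gives OUT[B1] (row B1 above).

Answer: {a: 1, b: -3, c: 5, d: ⊤, e: -3, f: ⊤}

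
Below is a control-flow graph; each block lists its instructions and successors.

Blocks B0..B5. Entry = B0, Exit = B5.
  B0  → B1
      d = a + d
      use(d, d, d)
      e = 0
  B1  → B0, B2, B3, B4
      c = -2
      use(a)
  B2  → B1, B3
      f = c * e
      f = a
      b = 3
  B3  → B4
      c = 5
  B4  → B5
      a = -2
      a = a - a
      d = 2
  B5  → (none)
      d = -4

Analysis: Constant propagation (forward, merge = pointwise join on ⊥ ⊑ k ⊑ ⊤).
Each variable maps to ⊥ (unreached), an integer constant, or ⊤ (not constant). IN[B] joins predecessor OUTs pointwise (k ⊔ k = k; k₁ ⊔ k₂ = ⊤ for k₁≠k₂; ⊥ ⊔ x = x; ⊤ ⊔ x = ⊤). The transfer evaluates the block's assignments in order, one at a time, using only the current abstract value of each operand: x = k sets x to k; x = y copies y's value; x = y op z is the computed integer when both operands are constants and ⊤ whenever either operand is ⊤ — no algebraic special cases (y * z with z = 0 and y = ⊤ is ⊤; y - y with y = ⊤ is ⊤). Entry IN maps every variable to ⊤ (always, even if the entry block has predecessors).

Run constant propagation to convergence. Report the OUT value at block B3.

Per-block solution:
  B0: | IN=(all ⊤) | OUT={e:0; rest ⊤}
  B1: | IN={e:0; rest ⊤} | OUT={c:-2, e:0; rest ⊤}
  B2: | IN={c:-2, e:0; rest ⊤} | OUT={b:3, c:-2, e:0; rest ⊤}
  B3: | IN={c:-2, e:0; rest ⊤} | OUT={c:5, e:0; rest ⊤}
  B4: | IN={e:0; rest ⊤} | OUT={a:0, d:2, e:0; rest ⊤}
  B5: | IN={a:0, d:2, e:0; rest ⊤} | OUT={a:0, d:-4, e:0; rest ⊤}

Merge at B3: IN[B3] = OUT[B1] ⊔ OUT[B2] = {a: ⊤, b: ⊤, c: -2, d: ⊤, e: 0, f: ⊤}
Applying B3's transfer function to that IN value gives OUT[B3] (row B3 above).

Answer: {a: ⊤, b: ⊤, c: 5, d: ⊤, e: 0, f: ⊤}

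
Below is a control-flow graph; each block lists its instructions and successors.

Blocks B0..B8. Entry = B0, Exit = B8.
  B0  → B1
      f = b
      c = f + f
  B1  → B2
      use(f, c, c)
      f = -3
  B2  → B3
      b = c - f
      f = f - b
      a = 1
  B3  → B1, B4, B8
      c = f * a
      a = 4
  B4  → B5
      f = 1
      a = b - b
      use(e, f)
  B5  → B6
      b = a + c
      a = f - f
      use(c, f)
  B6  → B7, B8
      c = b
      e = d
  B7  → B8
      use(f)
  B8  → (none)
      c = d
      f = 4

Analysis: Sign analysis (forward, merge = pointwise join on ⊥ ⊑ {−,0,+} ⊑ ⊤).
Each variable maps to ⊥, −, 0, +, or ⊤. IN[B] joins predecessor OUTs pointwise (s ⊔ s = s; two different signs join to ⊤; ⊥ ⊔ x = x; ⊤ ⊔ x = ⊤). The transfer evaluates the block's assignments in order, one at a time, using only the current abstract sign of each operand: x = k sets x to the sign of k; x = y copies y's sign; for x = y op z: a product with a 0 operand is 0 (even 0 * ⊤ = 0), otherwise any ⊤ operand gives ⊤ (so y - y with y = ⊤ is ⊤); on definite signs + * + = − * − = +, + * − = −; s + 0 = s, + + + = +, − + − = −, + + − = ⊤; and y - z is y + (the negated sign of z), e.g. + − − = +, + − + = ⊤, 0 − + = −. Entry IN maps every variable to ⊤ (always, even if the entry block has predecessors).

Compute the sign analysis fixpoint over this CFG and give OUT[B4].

Answer: {a: ⊤, b: ⊤, c: ⊤, d: ⊤, e: ⊤, f: +}

Trace:
Per-block solution:
  B0:   IN=(all ⊤)   OUT=(all ⊤)
  B1:   IN=(all ⊤)   OUT={f:-; rest ⊤}
  B2:   IN={f:-; rest ⊤}   OUT={a:+; rest ⊤}
  B3:   IN={a:+; rest ⊤}   OUT={a:+; rest ⊤}
  B4:   IN={a:+; rest ⊤}   OUT={f:+; rest ⊤}
  B5:   IN={f:+; rest ⊤}   OUT={f:+; rest ⊤}
  B6:   IN={f:+; rest ⊤}   OUT={f:+; rest ⊤}
  B7:   IN={f:+; rest ⊤}   OUT={f:+; rest ⊤}
  B8:   IN=(all ⊤)   OUT={f:+; rest ⊤}

Merge at B4: IN[B4] = OUT[B3] = {a: +, b: ⊤, c: ⊤, d: ⊤, e: ⊤, f: ⊤}
Applying B4's transfer function to that IN value gives OUT[B4] (row B4 above).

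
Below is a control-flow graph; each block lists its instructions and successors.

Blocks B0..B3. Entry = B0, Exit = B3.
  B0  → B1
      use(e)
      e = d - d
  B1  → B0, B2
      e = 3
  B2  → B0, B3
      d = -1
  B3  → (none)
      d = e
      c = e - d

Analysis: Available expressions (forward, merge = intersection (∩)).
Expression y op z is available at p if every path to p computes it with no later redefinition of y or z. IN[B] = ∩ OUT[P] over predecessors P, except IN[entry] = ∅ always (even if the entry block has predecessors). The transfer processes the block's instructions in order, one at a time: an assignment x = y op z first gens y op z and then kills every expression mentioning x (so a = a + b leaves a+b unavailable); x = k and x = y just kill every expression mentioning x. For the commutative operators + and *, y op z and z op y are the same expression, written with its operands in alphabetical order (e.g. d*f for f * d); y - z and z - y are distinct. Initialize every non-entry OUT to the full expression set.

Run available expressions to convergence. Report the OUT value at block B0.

Fixpoint table:
  B0:   IN={}   OUT={d-d}
  B1:   IN={d-d}   OUT={d-d}
  B2:   IN={d-d}   OUT={}
  B3:   IN={}   OUT={e-d}

Merge at B0 (entry node, so the boundary value {} is joined with the incoming edge(s)): IN[B0] = {} ∩ OUT[B1] ∩ OUT[B2] = {}
Applying B0's transfer function to that IN value gives OUT[B0] (row B0 above).

Answer: {d-d}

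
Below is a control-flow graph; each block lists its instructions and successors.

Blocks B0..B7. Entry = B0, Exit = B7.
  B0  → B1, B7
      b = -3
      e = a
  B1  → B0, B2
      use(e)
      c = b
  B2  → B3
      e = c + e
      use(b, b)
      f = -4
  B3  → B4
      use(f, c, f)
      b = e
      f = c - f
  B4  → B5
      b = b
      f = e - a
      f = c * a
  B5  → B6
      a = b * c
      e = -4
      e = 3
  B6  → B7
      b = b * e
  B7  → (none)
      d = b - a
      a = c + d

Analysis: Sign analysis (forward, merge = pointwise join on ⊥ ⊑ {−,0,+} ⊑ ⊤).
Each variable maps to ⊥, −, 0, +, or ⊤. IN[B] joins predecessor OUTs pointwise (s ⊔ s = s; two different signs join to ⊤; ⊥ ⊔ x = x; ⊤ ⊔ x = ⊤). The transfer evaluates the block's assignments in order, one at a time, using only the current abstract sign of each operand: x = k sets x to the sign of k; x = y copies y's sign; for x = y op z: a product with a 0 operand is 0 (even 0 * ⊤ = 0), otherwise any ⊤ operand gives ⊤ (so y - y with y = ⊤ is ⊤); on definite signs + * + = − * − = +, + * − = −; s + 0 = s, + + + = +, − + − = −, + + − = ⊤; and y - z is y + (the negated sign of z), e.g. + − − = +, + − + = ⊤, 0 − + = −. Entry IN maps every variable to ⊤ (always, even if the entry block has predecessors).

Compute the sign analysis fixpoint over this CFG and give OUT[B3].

Per-block solution:
  B0:   IN=(all ⊤)   OUT={b:-; rest ⊤}
  B1:   IN={b:-; rest ⊤}   OUT={b:-, c:-; rest ⊤}
  B2:   IN={b:-, c:-; rest ⊤}   OUT={b:-, c:-, f:-; rest ⊤}
  B3:   IN={b:-, c:-, f:-; rest ⊤}   OUT={c:-; rest ⊤}
  B4:   IN={c:-; rest ⊤}   OUT={c:-; rest ⊤}
  B5:   IN={c:-; rest ⊤}   OUT={c:-, e:+; rest ⊤}
  B6:   IN={c:-, e:+; rest ⊤}   OUT={c:-, e:+; rest ⊤}
  B7:   IN=(all ⊤)   OUT=(all ⊤)

Merge at B3: IN[B3] = OUT[B2] = {a: ⊤, b: -, c: -, d: ⊤, e: ⊤, f: -}
Applying B3's transfer function to that IN value gives OUT[B3] (row B3 above).

Answer: {a: ⊤, b: ⊤, c: -, d: ⊤, e: ⊤, f: ⊤}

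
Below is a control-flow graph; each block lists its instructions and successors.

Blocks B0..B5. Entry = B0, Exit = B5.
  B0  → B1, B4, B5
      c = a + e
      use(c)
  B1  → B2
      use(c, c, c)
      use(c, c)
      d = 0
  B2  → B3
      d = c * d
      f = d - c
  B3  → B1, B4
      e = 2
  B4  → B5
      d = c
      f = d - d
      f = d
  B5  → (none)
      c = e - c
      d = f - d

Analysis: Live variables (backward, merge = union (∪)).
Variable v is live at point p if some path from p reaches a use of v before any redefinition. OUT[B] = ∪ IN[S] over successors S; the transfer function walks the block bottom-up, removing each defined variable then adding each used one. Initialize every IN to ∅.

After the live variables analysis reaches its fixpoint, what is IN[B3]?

Answer: {c}

Trace:
Fixpoint table:
  B0:   IN={a, d, e, f}   OUT={c, d, e, f}
  B1:   IN={c}   OUT={c, d}
  B2:   IN={c, d}   OUT={c}
  B3:   IN={c}   OUT={c, e}
  B4:   IN={c, e}   OUT={c, d, e, f}
  B5:   IN={c, d, e, f}   OUT={}

Merge at B3: OUT[B3] = IN[B1] ⊔ IN[B4] = {c, e}
Applying B3's transfer function to that OUT value gives IN[B3] (row B3 above).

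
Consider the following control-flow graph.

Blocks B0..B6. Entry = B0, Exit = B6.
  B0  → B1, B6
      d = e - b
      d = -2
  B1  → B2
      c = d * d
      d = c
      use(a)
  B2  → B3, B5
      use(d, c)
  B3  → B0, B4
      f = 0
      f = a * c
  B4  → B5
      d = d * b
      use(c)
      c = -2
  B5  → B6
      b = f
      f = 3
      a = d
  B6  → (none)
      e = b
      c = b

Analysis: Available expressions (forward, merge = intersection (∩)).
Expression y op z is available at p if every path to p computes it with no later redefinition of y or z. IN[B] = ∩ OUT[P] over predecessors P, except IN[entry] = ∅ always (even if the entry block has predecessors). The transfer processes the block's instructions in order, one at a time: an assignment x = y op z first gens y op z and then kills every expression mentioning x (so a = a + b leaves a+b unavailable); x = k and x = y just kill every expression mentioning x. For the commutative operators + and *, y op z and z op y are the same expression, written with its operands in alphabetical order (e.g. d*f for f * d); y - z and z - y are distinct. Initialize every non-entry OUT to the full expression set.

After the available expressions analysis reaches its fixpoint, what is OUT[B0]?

Answer: {e-b}

Derivation:
Converged values:
  B0:  IN={}  OUT={e-b}
  B1:  IN={e-b}  OUT={e-b}
  B2:  IN={e-b}  OUT={e-b}
  B3:  IN={e-b}  OUT={a*c, e-b}
  B4:  IN={a*c, e-b}  OUT={e-b}
  B5:  IN={e-b}  OUT={}
  B6:  IN={}  OUT={}

Merge at B0 (entry node, so the boundary value {} is joined with the incoming edge(s)): IN[B0] = {} ∩ OUT[B3] = {}
Applying B0's transfer function to that IN value gives OUT[B0] (row B0 above).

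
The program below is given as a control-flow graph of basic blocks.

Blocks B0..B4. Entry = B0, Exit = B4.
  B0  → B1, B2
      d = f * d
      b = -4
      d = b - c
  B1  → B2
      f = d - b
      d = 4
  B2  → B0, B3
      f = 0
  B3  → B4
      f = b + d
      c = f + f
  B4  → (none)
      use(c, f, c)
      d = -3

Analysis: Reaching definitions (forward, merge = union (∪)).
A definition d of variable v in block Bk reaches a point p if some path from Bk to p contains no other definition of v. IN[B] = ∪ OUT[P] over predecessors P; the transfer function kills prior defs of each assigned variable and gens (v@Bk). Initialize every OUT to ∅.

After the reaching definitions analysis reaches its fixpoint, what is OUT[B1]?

Fixpoint table:
  B0:   IN={b@B0, d@B0, d@B1, f@B2}   OUT={b@B0, d@B0, f@B2}
  B1:   IN={b@B0, d@B0, f@B2}   OUT={b@B0, d@B1, f@B1}
  B2:   IN={b@B0, d@B0, d@B1, f@B1, f@B2}   OUT={b@B0, d@B0, d@B1, f@B2}
  B3:   IN={b@B0, d@B0, d@B1, f@B2}   OUT={b@B0, c@B3, d@B0, d@B1, f@B3}
  B4:   IN={b@B0, c@B3, d@B0, d@B1, f@B3}   OUT={b@B0, c@B3, d@B4, f@B3}

Merge at B1: IN[B1] = OUT[B0] = {b@B0, d@B0, f@B2}
Applying B1's transfer function to that IN value gives OUT[B1] (row B1 above).

Answer: {b@B0, d@B1, f@B1}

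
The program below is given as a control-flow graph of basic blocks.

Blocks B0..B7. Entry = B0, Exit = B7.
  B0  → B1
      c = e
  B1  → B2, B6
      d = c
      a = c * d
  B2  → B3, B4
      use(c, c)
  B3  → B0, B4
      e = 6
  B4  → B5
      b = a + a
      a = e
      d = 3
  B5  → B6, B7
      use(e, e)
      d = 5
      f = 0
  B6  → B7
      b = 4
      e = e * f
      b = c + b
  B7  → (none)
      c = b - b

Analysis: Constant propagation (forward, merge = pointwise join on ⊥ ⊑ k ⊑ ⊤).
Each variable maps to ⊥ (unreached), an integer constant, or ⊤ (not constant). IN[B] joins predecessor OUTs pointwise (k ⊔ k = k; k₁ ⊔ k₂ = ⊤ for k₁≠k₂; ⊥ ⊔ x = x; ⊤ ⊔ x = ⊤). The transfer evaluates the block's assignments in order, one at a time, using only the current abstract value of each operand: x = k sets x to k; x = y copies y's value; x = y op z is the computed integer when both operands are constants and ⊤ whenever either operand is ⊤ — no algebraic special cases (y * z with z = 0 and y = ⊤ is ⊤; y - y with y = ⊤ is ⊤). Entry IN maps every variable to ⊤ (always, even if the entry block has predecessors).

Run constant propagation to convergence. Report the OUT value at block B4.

Per-block solution:
  B0: | IN=(all ⊤) | OUT=(all ⊤)
  B1: | IN=(all ⊤) | OUT=(all ⊤)
  B2: | IN=(all ⊤) | OUT=(all ⊤)
  B3: | IN=(all ⊤) | OUT={e:6; rest ⊤}
  B4: | IN=(all ⊤) | OUT={d:3; rest ⊤}
  B5: | IN={d:3; rest ⊤} | OUT={d:5, f:0; rest ⊤}
  B6: | IN=(all ⊤) | OUT=(all ⊤)
  B7: | IN=(all ⊤) | OUT=(all ⊤)

Merge at B4: IN[B4] = OUT[B2] ⊔ OUT[B3] = {a: ⊤, b: ⊤, c: ⊤, d: ⊤, e: ⊤, f: ⊤}
Applying B4's transfer function to that IN value gives OUT[B4] (row B4 above).

Answer: {a: ⊤, b: ⊤, c: ⊤, d: 3, e: ⊤, f: ⊤}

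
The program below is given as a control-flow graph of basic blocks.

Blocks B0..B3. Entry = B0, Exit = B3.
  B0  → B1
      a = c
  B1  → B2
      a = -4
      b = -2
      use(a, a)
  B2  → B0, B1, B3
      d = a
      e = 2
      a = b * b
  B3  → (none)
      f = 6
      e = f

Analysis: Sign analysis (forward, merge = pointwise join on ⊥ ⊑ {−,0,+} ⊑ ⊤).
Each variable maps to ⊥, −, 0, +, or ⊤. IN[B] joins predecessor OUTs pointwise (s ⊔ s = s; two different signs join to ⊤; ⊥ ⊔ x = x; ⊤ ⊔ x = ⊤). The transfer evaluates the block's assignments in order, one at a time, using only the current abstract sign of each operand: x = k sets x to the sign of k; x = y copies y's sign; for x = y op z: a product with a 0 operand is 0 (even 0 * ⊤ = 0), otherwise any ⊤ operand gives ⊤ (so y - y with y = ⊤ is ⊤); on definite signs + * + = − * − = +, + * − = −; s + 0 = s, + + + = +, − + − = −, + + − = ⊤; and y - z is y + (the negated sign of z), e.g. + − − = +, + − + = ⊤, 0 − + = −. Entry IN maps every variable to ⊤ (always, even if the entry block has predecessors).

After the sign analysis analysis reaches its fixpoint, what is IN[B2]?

Answer: {a: -, b: -, c: ⊤, d: ⊤, e: ⊤, f: ⊤}

Working:
Fixpoint table:
  B0:   IN=(all ⊤)   OUT=(all ⊤)
  B1:   IN=(all ⊤)   OUT={a:-, b:-; rest ⊤}
  B2:   IN={a:-, b:-; rest ⊤}   OUT={a:+, b:-, d:-, e:+; rest ⊤}
  B3:   IN={a:+, b:-, d:-, e:+; rest ⊤}   OUT={a:+, b:-, d:-, e:+, f:+; rest ⊤}

Merge at B2: IN[B2] = OUT[B1] = {a: -, b: -, c: ⊤, d: ⊤, e: ⊤, f: ⊤}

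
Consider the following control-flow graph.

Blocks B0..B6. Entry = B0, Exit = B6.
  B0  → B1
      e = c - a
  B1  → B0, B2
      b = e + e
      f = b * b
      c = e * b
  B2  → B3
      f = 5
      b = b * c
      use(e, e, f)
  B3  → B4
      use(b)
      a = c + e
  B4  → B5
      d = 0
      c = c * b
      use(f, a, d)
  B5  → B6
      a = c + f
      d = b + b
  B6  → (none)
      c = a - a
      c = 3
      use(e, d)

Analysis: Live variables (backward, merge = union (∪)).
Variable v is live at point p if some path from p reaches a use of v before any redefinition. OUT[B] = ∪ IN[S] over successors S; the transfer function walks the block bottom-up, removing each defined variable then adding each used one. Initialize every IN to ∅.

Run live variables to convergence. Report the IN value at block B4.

Fixpoint table:
  B0: | IN={a, c} | OUT={a, e}
  B1: | IN={a, e} | OUT={a, b, c, e}
  B2: | IN={b, c, e} | OUT={b, c, e, f}
  B3: | IN={b, c, e, f} | OUT={a, b, c, e, f}
  B4: | IN={a, b, c, e, f} | OUT={b, c, e, f}
  B5: | IN={b, c, e, f} | OUT={a, d, e}
  B6: | IN={a, d, e} | OUT={}

Merge at B4: OUT[B4] = IN[B5] = {b, c, e, f}
Applying B4's transfer function to that OUT value gives IN[B4] (row B4 above).

Answer: {a, b, c, e, f}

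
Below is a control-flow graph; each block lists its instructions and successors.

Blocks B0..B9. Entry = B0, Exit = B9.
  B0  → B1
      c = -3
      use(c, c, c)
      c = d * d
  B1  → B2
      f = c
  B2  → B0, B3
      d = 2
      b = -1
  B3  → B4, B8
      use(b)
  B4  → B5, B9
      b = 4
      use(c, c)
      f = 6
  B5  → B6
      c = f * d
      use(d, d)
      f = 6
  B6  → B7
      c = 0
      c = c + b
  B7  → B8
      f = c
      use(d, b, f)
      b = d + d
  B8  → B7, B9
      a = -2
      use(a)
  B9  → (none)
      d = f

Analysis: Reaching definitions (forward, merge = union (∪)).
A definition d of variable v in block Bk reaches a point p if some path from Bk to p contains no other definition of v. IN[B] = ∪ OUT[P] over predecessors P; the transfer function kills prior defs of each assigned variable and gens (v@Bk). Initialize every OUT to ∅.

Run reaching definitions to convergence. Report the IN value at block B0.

Fixpoint table:
  B0:   IN={b@B2, c@B0, d@B2, f@B1}   OUT={b@B2, c@B0, d@B2, f@B1}
  B1:   IN={b@B2, c@B0, d@B2, f@B1}   OUT={b@B2, c@B0, d@B2, f@B1}
  B2:   IN={b@B2, c@B0, d@B2, f@B1}   OUT={b@B2, c@B0, d@B2, f@B1}
  B3:   IN={b@B2, c@B0, d@B2, f@B1}   OUT={b@B2, c@B0, d@B2, f@B1}
  B4:   IN={b@B2, c@B0, d@B2, f@B1}   OUT={b@B4, c@B0, d@B2, f@B4}
  B5:   IN={b@B4, c@B0, d@B2, f@B4}   OUT={b@B4, c@B5, d@B2, f@B5}
  B6:   IN={b@B4, c@B5, d@B2, f@B5}   OUT={b@B4, c@B6, d@B2, f@B5}
  B7:   IN={a@B8, b@B2, b@B4, b@B7, c@B0, c@B6, d@B2, f@B1, f@B5, f@B7}   OUT={a@B8, b@B7, c@B0, c@B6, d@B2, f@B7}
  B8:   IN={a@B8, b@B2, b@B7, c@B0, c@B6, d@B2, f@B1, f@B7}   OUT={a@B8, b@B2, b@B7, c@B0, c@B6, d@B2, f@B1, f@B7}
  B9:   IN={a@B8, b@B2, b@B4, b@B7, c@B0, c@B6, d@B2, f@B1, f@B4, f@B7}   OUT={a@B8, b@B2, b@B4, b@B7, c@B0, c@B6, d@B9, f@B1, f@B4, f@B7}

Merge at B0 (entry node, so the boundary value {} is joined with the incoming edge(s)): IN[B0] = {} ⊔ OUT[B2] = {b@B2, c@B0, d@B2, f@B1}

Answer: {b@B2, c@B0, d@B2, f@B1}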